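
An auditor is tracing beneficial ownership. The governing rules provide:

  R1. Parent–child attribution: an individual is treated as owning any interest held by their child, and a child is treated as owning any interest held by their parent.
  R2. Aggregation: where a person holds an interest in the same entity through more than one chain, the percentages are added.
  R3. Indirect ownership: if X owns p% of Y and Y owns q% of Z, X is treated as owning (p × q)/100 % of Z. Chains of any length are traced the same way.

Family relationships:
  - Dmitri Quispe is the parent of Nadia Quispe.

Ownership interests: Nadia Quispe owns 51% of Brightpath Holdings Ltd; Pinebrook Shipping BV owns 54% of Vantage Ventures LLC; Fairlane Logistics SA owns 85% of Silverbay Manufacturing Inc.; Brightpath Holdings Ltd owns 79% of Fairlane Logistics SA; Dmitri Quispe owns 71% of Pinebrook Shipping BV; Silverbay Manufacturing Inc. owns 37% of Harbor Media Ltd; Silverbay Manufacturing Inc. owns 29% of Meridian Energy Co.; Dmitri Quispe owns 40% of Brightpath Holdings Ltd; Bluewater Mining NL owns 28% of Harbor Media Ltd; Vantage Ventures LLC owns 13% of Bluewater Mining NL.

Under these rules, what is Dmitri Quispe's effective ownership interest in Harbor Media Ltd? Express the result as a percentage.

24.004981%

By parent–child attribution (R1), Dmitri Quispe is treated as also owning Nadia Quispe's interest in Brightpath Holdings Ltd, giving 40% + 51% = 91%.
Chain via Pinebrook Shipping BV → Vantage Ventures LLC → Bluewater Mining NL (R3): 71% × 54% × 13% × 28% = 1.395576% of Harbor Media Ltd.
Chain via Brightpath Holdings Ltd → Fairlane Logistics SA → Silverbay Manufacturing Inc. (R3): 91% × 79% × 85% × 37% = 22.609405% of Harbor Media Ltd.
Aggregating (R2): 1.395576% + 22.609405% = 24.004981%.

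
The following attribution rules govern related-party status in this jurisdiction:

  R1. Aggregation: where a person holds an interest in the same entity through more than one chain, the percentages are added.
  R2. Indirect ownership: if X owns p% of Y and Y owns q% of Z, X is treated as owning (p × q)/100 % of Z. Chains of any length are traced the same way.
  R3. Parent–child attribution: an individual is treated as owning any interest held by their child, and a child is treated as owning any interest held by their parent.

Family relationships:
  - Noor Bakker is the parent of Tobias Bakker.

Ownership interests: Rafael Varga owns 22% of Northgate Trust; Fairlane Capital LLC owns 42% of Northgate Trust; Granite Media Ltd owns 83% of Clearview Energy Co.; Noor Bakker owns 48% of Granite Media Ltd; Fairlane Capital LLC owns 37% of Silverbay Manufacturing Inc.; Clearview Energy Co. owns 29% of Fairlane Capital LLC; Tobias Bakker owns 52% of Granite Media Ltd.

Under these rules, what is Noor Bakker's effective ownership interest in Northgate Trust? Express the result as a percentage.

10.1094%

By parent–child attribution (R3), Noor Bakker is treated as also owning Tobias Bakker's interest in Granite Media Ltd, giving 48% + 52% = 100%.
Chain via Granite Media Ltd → Clearview Energy Co. → Fairlane Capital LLC (R2): 100% × 83% × 29% × 42% = 10.1094% of Northgate Trust.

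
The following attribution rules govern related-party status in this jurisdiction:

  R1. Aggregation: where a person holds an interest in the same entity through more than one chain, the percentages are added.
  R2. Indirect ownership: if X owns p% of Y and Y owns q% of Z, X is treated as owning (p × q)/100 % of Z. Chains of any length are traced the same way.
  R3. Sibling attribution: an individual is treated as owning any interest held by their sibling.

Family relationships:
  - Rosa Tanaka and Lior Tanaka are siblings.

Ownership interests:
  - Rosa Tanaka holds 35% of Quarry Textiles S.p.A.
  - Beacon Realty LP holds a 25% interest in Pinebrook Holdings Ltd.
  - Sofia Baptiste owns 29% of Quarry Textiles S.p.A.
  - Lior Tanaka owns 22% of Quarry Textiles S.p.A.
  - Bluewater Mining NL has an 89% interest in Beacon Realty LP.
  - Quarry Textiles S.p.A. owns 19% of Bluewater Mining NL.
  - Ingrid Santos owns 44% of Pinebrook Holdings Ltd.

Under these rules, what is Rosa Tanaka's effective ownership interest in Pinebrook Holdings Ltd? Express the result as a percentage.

2.409675%

By sibling attribution (R3), Rosa Tanaka is treated as also owning Lior Tanaka's interest in Quarry Textiles S.p.A, giving 35% + 22% = 57%.
Chain via Quarry Textiles S.p.A. → Bluewater Mining NL → Beacon Realty LP (R2): 57% × 19% × 89% × 25% = 2.409675% of Pinebrook Holdings Ltd.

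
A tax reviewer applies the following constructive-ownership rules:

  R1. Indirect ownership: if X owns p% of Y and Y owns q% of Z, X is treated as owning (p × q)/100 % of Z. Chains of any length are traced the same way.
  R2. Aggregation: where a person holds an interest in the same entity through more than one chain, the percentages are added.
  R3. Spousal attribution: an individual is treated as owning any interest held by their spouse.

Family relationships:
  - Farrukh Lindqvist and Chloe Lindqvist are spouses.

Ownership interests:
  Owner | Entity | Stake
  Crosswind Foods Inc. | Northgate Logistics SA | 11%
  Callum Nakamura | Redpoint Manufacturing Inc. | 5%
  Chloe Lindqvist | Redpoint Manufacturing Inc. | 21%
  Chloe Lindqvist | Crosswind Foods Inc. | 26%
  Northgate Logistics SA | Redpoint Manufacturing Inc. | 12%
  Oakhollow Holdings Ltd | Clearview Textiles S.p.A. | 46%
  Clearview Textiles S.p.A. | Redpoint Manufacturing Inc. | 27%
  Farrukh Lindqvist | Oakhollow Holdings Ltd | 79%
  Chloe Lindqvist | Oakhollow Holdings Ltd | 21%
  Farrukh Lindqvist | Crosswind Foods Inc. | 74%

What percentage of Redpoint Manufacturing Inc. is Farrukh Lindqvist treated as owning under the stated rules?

By spousal attribution (R3), Farrukh Lindqvist is treated as also owning Chloe Lindqvist's interest in Oakhollow Holdings Ltd, giving 79% + 21% = 100%.
By spousal attribution (R3), Farrukh Lindqvist is treated as also owning Chloe Lindqvist's interest in Crosswind Foods Inc, giving 74% + 26% = 100%.
By spousal attribution (R3), Farrukh Lindqvist is treated as owning Chloe Lindqvist's 21% interest in Redpoint Manufacturing Inc.
Chain via Oakhollow Holdings Ltd → Clearview Textiles S.p.A. (R1): 100% × 46% × 27% = 12.42% of Redpoint Manufacturing Inc.
Chain via Crosswind Foods Inc. → Northgate Logistics SA (R1): 100% × 11% × 12% = 1.32% of Redpoint Manufacturing Inc.
Direct interest in Redpoint Manufacturing Inc: 21%.
Aggregating (R2): 12.42% + 1.32% + 21% = 34.74%.

34.74%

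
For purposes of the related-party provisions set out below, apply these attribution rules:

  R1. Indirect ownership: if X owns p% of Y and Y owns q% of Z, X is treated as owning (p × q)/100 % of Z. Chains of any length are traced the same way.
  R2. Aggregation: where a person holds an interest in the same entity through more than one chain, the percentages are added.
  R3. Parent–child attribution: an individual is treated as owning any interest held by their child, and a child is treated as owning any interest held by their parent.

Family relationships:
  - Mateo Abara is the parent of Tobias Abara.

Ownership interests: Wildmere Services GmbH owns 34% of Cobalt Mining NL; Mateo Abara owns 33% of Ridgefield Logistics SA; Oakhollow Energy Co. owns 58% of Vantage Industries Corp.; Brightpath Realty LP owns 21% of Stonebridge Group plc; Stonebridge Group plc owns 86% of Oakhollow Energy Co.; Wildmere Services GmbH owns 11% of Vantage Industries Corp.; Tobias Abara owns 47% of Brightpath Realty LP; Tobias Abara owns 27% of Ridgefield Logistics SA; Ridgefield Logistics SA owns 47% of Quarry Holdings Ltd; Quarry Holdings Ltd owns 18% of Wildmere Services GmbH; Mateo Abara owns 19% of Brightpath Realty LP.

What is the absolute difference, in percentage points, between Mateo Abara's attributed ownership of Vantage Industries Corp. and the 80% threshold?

By parent–child attribution (R3), Mateo Abara is treated as also owning Tobias Abara's interest in Ridgefield Logistics SA, giving 33% + 27% = 60%.
By parent–child attribution (R3), Mateo Abara is treated as also owning Tobias Abara's interest in Brightpath Realty LP, giving 19% + 47% = 66%.
Chain via Ridgefield Logistics SA → Quarry Holdings Ltd → Wildmere Services GmbH (R1): 60% × 47% × 18% × 11% = 0.55836% of Vantage Industries Corp.
Chain via Brightpath Realty LP → Stonebridge Group plc → Oakhollow Energy Co. (R1): 66% × 21% × 86% × 58% = 6.913368% of Vantage Industries Corp.
Aggregating (R2): 0.55836% + 6.913368% = 7.471728%.
7.471728% falls short of the 80% threshold by 72.528272 percentage points.

72.528272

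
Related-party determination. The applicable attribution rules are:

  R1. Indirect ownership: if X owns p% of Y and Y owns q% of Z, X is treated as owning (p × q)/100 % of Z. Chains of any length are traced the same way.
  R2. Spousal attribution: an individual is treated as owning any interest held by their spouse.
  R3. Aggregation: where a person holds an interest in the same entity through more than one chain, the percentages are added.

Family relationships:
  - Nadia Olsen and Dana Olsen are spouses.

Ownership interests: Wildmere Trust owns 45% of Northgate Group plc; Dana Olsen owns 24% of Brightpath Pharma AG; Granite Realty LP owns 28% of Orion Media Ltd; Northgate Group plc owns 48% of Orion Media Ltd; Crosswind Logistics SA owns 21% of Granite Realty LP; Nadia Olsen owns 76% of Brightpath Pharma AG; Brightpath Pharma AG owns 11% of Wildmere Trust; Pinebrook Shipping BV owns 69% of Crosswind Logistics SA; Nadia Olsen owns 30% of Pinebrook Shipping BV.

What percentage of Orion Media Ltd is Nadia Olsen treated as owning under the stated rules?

By spousal attribution (R2), Nadia Olsen is treated as also owning Dana Olsen's interest in Brightpath Pharma AG, giving 76% + 24% = 100%.
Chain via Brightpath Pharma AG → Wildmere Trust → Northgate Group plc (R1): 100% × 11% × 45% × 48% = 2.376% of Orion Media Ltd.
Chain via Pinebrook Shipping BV → Crosswind Logistics SA → Granite Realty LP (R1): 30% × 69% × 21% × 28% = 1.21716% of Orion Media Ltd.
Aggregating (R3): 2.376% + 1.21716% = 3.59316%.

3.59316%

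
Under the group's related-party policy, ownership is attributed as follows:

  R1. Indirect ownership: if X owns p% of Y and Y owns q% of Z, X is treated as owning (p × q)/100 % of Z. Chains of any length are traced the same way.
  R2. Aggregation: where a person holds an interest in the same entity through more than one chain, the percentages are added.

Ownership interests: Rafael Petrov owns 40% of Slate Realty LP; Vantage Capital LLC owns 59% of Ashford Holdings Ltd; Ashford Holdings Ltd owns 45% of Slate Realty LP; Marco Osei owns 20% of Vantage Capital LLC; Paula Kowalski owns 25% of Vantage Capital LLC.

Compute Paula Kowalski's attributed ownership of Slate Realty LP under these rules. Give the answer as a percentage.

Chain via Vantage Capital LLC → Ashford Holdings Ltd (R1): 25% × 59% × 45% = 6.6375% of Slate Realty LP.

6.6375%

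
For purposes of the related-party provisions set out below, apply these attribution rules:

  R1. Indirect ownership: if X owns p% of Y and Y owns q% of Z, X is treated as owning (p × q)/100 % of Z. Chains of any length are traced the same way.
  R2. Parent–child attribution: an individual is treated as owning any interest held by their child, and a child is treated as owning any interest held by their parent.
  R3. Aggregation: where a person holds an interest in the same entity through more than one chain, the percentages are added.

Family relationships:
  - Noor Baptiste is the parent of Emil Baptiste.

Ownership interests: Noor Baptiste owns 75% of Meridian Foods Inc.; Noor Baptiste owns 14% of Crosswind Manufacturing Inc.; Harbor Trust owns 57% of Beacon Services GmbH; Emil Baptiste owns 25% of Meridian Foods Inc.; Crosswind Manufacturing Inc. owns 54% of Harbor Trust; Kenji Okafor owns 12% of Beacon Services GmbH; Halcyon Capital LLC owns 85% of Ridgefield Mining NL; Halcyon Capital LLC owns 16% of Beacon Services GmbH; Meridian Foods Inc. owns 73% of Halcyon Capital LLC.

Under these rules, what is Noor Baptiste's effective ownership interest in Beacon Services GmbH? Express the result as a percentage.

By parent–child attribution (R2), Noor Baptiste is treated as also owning Emil Baptiste's interest in Meridian Foods Inc, giving 75% + 25% = 100%.
Chain via Crosswind Manufacturing Inc. → Harbor Trust (R1): 14% × 54% × 57% = 4.3092% of Beacon Services GmbH.
Chain via Meridian Foods Inc. → Halcyon Capital LLC (R1): 100% × 73% × 16% = 11.68% of Beacon Services GmbH.
Aggregating (R3): 4.3092% + 11.68% = 15.9892%.

15.9892%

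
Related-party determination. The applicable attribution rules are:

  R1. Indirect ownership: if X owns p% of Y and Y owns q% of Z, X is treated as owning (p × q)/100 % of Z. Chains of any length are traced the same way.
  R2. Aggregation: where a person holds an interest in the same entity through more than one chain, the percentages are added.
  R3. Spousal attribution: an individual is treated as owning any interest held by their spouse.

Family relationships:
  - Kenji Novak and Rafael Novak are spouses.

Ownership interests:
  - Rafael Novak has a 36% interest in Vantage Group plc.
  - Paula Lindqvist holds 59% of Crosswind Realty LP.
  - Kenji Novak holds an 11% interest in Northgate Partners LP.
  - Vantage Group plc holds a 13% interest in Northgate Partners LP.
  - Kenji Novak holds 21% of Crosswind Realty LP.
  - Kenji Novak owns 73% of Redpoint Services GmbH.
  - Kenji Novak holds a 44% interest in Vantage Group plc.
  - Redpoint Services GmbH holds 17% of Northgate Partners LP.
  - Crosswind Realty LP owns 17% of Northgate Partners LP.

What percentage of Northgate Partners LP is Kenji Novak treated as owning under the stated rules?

37.38%

By spousal attribution (R3), Kenji Novak is treated as also owning Rafael Novak's interest in Vantage Group plc, giving 44% + 36% = 80%.
Chain via Vantage Group plc (R1): 80% × 13% = 10.4% of Northgate Partners LP.
Chain via Redpoint Services GmbH (R1): 73% × 17% = 12.41% of Northgate Partners LP.
Chain via Crosswind Realty LP (R1): 21% × 17% = 3.57% of Northgate Partners LP.
Direct interest in Northgate Partners LP: 11%.
Aggregating (R2): 10.4% + 12.41% + 3.57% + 11% = 37.38%.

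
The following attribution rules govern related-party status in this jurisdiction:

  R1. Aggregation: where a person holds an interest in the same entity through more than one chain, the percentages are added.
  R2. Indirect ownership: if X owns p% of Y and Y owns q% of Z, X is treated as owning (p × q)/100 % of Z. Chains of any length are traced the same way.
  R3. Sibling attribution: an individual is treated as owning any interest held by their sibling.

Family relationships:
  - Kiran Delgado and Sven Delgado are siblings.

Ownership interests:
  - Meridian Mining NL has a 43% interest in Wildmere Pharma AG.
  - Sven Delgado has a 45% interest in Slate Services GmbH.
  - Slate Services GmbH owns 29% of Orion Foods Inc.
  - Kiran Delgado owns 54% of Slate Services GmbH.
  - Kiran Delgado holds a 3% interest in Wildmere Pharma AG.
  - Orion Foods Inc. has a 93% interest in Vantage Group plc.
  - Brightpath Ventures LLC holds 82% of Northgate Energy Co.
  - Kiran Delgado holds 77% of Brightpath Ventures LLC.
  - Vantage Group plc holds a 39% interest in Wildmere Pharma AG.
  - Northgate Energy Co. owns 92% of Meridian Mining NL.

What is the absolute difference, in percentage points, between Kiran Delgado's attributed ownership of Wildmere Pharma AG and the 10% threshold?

28.391301

By sibling attribution (R3), Kiran Delgado is treated as also owning Sven Delgado's interest in Slate Services GmbH, giving 54% + 45% = 99%.
Chain via Brightpath Ventures LLC → Northgate Energy Co. → Meridian Mining NL (R2): 77% × 82% × 92% × 43% = 24.978184% of Wildmere Pharma AG.
Chain via Slate Services GmbH → Orion Foods Inc. → Vantage Group plc (R2): 99% × 29% × 93% × 39% = 10.413117% of Wildmere Pharma AG.
Direct interest in Wildmere Pharma AG: 3%.
Aggregating (R1): 24.978184% + 10.413117% + 3% = 38.391301%.
38.391301% exceeds the 10% threshold by 28.391301 percentage points.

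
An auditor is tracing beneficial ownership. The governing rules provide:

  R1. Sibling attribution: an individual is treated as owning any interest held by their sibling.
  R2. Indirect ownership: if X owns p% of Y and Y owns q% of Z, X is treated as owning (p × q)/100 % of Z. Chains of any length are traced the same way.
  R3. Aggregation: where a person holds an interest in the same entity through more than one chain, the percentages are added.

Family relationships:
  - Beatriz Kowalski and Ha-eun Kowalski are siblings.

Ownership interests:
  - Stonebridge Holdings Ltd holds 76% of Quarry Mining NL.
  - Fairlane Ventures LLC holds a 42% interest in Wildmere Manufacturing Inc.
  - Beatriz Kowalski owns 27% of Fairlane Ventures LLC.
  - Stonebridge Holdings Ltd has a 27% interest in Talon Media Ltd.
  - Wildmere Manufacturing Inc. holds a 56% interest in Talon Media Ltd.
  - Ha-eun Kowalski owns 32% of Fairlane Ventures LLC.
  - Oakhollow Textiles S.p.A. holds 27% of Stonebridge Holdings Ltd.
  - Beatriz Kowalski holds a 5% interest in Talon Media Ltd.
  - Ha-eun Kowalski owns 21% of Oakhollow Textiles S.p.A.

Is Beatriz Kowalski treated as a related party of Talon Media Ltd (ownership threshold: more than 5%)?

Yes

By sibling attribution (R1), Beatriz Kowalski is treated as also owning Ha-eun Kowalski's interest in Fairlane Ventures LLC, giving 27% + 32% = 59%.
By sibling attribution (R1), Beatriz Kowalski is treated as owning Ha-eun Kowalski's 21% interest in Oakhollow Textiles S.p.A.
Chain via Fairlane Ventures LLC → Wildmere Manufacturing Inc. (R2): 59% × 42% × 56% = 13.8768% of Talon Media Ltd.
Direct interest in Talon Media Ltd: 5%.
Chain via Oakhollow Textiles S.p.A. → Stonebridge Holdings Ltd (R2): 21% × 27% × 27% = 1.5309% of Talon Media Ltd.
Aggregating (R3): 13.8768% + 5% + 1.5309% = 20.4077%.
20.4077% exceeds the 5% threshold, so Beatriz is a related party to Talon Media Ltd.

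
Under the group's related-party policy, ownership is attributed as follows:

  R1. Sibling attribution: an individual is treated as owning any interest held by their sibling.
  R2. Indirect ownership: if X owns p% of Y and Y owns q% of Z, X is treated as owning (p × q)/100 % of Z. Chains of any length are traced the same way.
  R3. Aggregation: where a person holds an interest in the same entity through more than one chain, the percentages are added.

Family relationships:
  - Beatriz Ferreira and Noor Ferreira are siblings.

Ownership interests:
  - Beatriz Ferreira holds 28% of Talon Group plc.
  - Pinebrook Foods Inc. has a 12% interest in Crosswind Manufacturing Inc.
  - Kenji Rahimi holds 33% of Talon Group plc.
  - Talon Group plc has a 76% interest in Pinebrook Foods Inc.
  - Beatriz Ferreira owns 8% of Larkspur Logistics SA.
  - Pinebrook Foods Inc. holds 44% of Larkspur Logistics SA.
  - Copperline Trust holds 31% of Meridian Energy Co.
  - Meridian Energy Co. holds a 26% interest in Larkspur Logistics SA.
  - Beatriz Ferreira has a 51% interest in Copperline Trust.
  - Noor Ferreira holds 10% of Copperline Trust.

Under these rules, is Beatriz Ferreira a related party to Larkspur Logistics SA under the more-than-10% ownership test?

By sibling attribution (R1), Beatriz Ferreira is treated as also owning Noor Ferreira's interest in Copperline Trust, giving 51% + 10% = 61%.
Chain via Talon Group plc → Pinebrook Foods Inc. (R2): 28% × 76% × 44% = 9.3632% of Larkspur Logistics SA.
Chain via Copperline Trust → Meridian Energy Co. (R2): 61% × 31% × 26% = 4.9166% of Larkspur Logistics SA.
Direct interest in Larkspur Logistics SA: 8%.
Aggregating (R3): 9.3632% + 4.9166% + 8% = 22.2798%.
22.2798% exceeds the 10% threshold, so Beatriz is a related party to Larkspur Logistics SA.

Yes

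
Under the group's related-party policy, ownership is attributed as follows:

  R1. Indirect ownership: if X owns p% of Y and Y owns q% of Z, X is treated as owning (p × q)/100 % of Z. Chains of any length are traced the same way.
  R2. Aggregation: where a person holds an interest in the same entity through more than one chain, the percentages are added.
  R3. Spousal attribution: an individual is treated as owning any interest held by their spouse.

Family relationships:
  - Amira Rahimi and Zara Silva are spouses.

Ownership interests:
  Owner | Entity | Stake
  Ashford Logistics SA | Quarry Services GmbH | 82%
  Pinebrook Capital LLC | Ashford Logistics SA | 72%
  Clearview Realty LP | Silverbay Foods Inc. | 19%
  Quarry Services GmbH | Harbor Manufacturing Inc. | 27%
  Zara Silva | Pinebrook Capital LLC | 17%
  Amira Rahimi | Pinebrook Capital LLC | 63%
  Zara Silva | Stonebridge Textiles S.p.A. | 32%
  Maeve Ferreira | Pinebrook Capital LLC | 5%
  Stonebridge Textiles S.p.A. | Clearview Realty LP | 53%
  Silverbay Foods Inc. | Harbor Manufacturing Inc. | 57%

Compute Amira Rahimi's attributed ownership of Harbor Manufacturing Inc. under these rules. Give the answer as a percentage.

14.589408%

By spousal attribution (R3), Amira Rahimi is treated as also owning Zara Silva's interest in Pinebrook Capital LLC, giving 63% + 17% = 80%.
By spousal attribution (R3), Amira Rahimi is treated as owning Zara Silva's 32% interest in Stonebridge Textiles S.p.A.
Chain via Pinebrook Capital LLC → Ashford Logistics SA → Quarry Services GmbH (R1): 80% × 72% × 82% × 27% = 12.75264% of Harbor Manufacturing Inc.
Chain via Stonebridge Textiles S.p.A. → Clearview Realty LP → Silverbay Foods Inc. (R1): 32% × 53% × 19% × 57% = 1.836768% of Harbor Manufacturing Inc.
Aggregating (R2): 12.75264% + 1.836768% = 14.589408%.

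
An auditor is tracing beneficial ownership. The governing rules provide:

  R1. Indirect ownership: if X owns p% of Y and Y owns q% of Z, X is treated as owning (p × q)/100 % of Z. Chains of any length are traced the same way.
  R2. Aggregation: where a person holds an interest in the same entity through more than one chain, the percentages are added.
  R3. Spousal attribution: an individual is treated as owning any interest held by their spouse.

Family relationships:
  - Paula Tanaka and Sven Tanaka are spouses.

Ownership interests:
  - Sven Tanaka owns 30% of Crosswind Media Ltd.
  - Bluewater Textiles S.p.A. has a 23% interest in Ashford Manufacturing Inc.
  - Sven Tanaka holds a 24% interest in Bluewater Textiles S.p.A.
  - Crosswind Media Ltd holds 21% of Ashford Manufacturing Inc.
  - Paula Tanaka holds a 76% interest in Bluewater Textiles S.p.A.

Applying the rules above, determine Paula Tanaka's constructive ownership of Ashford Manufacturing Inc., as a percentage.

By spousal attribution (R3), Paula Tanaka is treated as also owning Sven Tanaka's interest in Bluewater Textiles S.p.A, giving 76% + 24% = 100%.
By spousal attribution (R3), Paula Tanaka is treated as owning Sven Tanaka's 30% interest in Crosswind Media Ltd.
Chain via Bluewater Textiles S.p.A. (R1): 100% × 23% = 23% of Ashford Manufacturing Inc.
Chain via Crosswind Media Ltd (R1): 30% × 21% = 6.3% of Ashford Manufacturing Inc.
Aggregating (R2): 23% + 6.3% = 29.3%.

29.3%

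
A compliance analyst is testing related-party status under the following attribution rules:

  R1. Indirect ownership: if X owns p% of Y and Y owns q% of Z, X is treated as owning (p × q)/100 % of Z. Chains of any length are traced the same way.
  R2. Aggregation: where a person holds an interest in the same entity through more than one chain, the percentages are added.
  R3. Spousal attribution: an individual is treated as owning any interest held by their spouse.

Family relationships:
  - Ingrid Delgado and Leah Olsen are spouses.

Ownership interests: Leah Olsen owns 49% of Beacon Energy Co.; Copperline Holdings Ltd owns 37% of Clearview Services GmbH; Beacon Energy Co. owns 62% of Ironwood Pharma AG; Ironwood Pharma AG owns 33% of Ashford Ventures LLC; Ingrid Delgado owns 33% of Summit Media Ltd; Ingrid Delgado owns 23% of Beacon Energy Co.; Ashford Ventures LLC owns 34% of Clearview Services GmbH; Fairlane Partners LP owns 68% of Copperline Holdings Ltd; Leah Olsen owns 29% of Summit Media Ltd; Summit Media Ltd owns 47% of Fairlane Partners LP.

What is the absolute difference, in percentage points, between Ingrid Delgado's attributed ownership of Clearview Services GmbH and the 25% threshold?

By spousal attribution (R3), Ingrid Delgado is treated as also owning Leah Olsen's interest in Summit Media Ltd, giving 33% + 29% = 62%.
By spousal attribution (R3), Ingrid Delgado is treated as also owning Leah Olsen's interest in Beacon Energy Co, giving 23% + 49% = 72%.
Chain via Summit Media Ltd → Fairlane Partners LP → Copperline Holdings Ltd (R1): 62% × 47% × 68% × 37% = 7.331624% of Clearview Services GmbH.
Chain via Beacon Energy Co. → Ironwood Pharma AG → Ashford Ventures LLC (R1): 72% × 62% × 33% × 34% = 5.008608% of Clearview Services GmbH.
Aggregating (R2): 7.331624% + 5.008608% = 12.340232%.
12.340232% falls short of the 25% threshold by 12.659768 percentage points.

12.659768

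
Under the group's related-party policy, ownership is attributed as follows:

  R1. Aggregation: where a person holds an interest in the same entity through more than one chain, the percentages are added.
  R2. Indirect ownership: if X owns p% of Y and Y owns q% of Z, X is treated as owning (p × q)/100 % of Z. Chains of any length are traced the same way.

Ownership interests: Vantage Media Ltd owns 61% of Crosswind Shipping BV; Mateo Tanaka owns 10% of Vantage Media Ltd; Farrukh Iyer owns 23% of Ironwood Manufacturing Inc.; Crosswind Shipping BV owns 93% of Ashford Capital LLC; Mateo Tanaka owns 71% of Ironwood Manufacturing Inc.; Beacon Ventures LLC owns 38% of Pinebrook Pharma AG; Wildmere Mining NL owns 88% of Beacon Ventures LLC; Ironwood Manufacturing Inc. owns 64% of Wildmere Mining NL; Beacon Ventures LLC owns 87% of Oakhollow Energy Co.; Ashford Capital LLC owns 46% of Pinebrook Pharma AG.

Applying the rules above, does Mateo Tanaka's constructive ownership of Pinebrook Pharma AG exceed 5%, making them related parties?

Chain via Vantage Media Ltd → Crosswind Shipping BV → Ashford Capital LLC (R2): 10% × 61% × 93% × 46% = 2.60958% of Pinebrook Pharma AG.
Chain via Ironwood Manufacturing Inc. → Wildmere Mining NL → Beacon Ventures LLC (R2): 71% × 64% × 88% × 38% = 15.195136% of Pinebrook Pharma AG.
Aggregating (R1): 2.60958% + 15.195136% = 17.804716%.
17.804716% exceeds the 5% threshold, so Mateo is a related party to Pinebrook Pharma AG.

Yes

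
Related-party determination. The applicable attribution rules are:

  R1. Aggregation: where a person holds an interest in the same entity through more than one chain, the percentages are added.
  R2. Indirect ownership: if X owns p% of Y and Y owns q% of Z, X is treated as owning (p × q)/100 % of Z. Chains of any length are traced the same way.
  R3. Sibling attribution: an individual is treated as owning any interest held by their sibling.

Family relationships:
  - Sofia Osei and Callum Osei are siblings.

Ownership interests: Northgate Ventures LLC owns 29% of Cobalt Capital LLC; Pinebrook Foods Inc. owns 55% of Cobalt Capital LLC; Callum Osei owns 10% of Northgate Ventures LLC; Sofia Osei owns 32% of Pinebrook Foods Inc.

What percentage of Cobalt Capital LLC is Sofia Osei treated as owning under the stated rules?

By sibling attribution (R3), Sofia Osei is treated as owning Callum Osei's 10% interest in Northgate Ventures LLC.
Chain via Pinebrook Foods Inc. (R2): 32% × 55% = 17.6% of Cobalt Capital LLC.
Chain via Northgate Ventures LLC (R2): 10% × 29% = 2.9% of Cobalt Capital LLC.
Aggregating (R1): 17.6% + 2.9% = 20.5%.

20.5%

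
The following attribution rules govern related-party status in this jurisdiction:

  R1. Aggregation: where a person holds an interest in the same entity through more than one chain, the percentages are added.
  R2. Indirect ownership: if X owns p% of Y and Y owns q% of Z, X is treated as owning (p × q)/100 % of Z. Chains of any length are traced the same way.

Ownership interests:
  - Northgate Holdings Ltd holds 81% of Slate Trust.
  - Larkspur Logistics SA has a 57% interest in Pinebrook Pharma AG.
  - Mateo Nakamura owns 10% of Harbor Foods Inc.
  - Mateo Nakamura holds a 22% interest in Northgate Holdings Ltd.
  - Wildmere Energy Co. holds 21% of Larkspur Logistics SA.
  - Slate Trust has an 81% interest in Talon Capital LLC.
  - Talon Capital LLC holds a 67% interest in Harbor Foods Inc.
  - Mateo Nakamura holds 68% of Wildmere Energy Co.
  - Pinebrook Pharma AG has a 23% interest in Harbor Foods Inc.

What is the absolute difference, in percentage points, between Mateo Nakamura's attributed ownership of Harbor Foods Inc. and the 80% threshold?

Chain via Wildmere Energy Co. → Larkspur Logistics SA → Pinebrook Pharma AG (R2): 68% × 21% × 57% × 23% = 1.872108% of Harbor Foods Inc.
Chain via Northgate Holdings Ltd → Slate Trust → Talon Capital LLC (R2): 22% × 81% × 81% × 67% = 9.670914% of Harbor Foods Inc.
Direct interest in Harbor Foods Inc: 10%.
Aggregating (R1): 1.872108% + 9.670914% + 10% = 21.543022%.
21.543022% falls short of the 80% threshold by 58.456978 percentage points.

58.456978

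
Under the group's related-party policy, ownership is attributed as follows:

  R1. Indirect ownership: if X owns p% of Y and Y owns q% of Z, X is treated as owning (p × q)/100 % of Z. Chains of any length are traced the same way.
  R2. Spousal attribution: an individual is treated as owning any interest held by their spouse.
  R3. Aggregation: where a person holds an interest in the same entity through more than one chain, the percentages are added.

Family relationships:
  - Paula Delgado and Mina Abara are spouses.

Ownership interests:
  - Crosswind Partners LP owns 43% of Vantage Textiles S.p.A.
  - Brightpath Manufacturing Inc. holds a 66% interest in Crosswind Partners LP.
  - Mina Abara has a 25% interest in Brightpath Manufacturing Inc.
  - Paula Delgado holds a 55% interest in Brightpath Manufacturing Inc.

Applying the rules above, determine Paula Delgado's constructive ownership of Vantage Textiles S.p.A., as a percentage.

By spousal attribution (R2), Paula Delgado is treated as also owning Mina Abara's interest in Brightpath Manufacturing Inc, giving 55% + 25% = 80%.
Chain via Brightpath Manufacturing Inc. → Crosswind Partners LP (R1): 80% × 66% × 43% = 22.704% of Vantage Textiles S.p.A.

22.704%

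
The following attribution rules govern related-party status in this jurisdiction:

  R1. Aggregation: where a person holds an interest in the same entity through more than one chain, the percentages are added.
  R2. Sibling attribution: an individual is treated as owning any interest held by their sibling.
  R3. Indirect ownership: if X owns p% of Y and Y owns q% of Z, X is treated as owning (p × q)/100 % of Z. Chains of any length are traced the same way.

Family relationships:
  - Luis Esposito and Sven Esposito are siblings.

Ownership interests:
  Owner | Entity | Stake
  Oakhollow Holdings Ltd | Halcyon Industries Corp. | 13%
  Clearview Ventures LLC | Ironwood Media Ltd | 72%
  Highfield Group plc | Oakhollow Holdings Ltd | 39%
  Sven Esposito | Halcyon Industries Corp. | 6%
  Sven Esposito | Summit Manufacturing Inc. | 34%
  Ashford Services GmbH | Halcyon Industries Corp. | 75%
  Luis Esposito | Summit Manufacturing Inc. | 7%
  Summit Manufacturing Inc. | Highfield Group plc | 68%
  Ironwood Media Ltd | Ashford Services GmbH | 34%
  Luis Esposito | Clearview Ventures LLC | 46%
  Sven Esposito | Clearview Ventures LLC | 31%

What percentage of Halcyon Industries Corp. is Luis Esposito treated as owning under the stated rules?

21.550716%

By sibling attribution (R2), Luis Esposito is treated as also owning Sven Esposito's interest in Summit Manufacturing Inc, giving 7% + 34% = 41%.
By sibling attribution (R2), Luis Esposito is treated as also owning Sven Esposito's interest in Clearview Ventures LLC, giving 46% + 31% = 77%.
By sibling attribution (R2), Luis Esposito is treated as owning Sven Esposito's 6% interest in Halcyon Industries Corp.
Chain via Summit Manufacturing Inc. → Highfield Group plc → Oakhollow Holdings Ltd (R3): 41% × 68% × 39% × 13% = 1.413516% of Halcyon Industries Corp.
Chain via Clearview Ventures LLC → Ironwood Media Ltd → Ashford Services GmbH (R3): 77% × 72% × 34% × 75% = 14.1372% of Halcyon Industries Corp.
Direct interest in Halcyon Industries Corp: 6%.
Aggregating (R1): 1.413516% + 14.1372% + 6% = 21.550716%.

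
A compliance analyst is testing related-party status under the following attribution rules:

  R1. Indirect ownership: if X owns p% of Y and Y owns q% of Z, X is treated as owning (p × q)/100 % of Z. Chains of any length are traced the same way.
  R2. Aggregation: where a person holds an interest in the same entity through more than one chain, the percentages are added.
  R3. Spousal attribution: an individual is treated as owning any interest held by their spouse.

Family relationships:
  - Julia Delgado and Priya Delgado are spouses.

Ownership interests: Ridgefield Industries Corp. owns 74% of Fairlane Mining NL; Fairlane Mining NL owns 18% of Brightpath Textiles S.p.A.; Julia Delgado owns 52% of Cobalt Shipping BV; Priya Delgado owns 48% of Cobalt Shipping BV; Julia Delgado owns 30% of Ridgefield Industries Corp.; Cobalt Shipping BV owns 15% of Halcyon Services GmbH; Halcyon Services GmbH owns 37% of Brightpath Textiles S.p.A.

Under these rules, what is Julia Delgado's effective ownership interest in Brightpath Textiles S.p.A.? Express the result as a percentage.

By spousal attribution (R3), Julia Delgado is treated as also owning Priya Delgado's interest in Cobalt Shipping BV, giving 52% + 48% = 100%.
Chain via Ridgefield Industries Corp. → Fairlane Mining NL (R1): 30% × 74% × 18% = 3.996% of Brightpath Textiles S.p.A.
Chain via Cobalt Shipping BV → Halcyon Services GmbH (R1): 100% × 15% × 37% = 5.55% of Brightpath Textiles S.p.A.
Aggregating (R2): 3.996% + 5.55% = 9.546%.

9.546%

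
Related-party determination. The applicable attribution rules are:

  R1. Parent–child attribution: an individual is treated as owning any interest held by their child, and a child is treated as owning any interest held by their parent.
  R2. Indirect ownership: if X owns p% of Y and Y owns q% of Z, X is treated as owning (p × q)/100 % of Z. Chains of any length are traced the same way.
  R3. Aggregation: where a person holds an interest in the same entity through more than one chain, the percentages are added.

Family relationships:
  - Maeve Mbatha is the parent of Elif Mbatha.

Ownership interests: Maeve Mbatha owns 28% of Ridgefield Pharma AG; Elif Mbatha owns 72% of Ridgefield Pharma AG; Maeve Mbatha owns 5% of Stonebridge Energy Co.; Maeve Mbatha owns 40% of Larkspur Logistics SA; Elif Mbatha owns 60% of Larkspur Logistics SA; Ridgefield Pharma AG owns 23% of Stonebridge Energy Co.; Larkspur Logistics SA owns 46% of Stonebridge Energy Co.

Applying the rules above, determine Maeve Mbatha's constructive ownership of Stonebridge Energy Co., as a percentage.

By parent–child attribution (R1), Maeve Mbatha is treated as also owning Elif Mbatha's interest in Larkspur Logistics SA, giving 40% + 60% = 100%.
By parent–child attribution (R1), Maeve Mbatha is treated as also owning Elif Mbatha's interest in Ridgefield Pharma AG, giving 28% + 72% = 100%.
Chain via Larkspur Logistics SA (R2): 100% × 46% = 46% of Stonebridge Energy Co.
Chain via Ridgefield Pharma AG (R2): 100% × 23% = 23% of Stonebridge Energy Co.
Direct interest in Stonebridge Energy Co: 5%.
Aggregating (R3): 46% + 23% + 5% = 74%.

74%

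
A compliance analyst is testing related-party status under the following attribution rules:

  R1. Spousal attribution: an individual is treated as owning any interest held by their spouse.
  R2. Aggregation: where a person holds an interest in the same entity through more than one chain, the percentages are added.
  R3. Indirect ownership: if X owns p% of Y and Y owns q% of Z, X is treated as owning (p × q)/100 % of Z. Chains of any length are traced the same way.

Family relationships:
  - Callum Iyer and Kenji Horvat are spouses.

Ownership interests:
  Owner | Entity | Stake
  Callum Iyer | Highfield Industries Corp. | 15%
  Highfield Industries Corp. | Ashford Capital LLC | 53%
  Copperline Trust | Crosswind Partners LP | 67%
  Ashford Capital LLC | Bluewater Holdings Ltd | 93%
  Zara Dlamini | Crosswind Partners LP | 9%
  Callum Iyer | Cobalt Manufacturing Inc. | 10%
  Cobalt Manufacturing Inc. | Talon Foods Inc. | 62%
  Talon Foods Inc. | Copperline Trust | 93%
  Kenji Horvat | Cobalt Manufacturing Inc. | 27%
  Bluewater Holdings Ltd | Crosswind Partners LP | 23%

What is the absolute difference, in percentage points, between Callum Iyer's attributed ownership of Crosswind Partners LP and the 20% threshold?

By spousal attribution (R1), Callum Iyer is treated as also owning Kenji Horvat's interest in Cobalt Manufacturing Inc, giving 10% + 27% = 37%.
Chain via Cobalt Manufacturing Inc. → Talon Foods Inc. → Copperline Trust (R3): 37% × 62% × 93% × 67% = 14.293914% of Crosswind Partners LP.
Chain via Highfield Industries Corp. → Ashford Capital LLC → Bluewater Holdings Ltd (R3): 15% × 53% × 93% × 23% = 1.700505% of Crosswind Partners LP.
Aggregating (R2): 14.293914% + 1.700505% = 15.994419%.
15.994419% falls short of the 20% threshold by 4.005581 percentage points.

4.005581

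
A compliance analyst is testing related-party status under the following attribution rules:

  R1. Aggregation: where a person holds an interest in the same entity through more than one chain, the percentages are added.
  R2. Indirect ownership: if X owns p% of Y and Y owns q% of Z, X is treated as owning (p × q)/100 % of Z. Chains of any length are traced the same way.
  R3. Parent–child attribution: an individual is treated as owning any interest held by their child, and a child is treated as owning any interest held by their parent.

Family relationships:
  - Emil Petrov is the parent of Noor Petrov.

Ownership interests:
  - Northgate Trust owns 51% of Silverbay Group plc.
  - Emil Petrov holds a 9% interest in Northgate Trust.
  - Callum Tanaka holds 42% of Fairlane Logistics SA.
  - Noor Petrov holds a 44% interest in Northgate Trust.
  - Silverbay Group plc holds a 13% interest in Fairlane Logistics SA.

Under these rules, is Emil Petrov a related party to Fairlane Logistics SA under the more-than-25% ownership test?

By parent–child attribution (R3), Emil Petrov is treated as also owning Noor Petrov's interest in Northgate Trust, giving 9% + 44% = 53%.
Chain via Northgate Trust → Silverbay Group plc (R2): 53% × 51% × 13% = 3.5139% of Fairlane Logistics SA.
3.5139% does not exceed the 25% threshold, so Emil is not a related party to Fairlane Logistics SA.

No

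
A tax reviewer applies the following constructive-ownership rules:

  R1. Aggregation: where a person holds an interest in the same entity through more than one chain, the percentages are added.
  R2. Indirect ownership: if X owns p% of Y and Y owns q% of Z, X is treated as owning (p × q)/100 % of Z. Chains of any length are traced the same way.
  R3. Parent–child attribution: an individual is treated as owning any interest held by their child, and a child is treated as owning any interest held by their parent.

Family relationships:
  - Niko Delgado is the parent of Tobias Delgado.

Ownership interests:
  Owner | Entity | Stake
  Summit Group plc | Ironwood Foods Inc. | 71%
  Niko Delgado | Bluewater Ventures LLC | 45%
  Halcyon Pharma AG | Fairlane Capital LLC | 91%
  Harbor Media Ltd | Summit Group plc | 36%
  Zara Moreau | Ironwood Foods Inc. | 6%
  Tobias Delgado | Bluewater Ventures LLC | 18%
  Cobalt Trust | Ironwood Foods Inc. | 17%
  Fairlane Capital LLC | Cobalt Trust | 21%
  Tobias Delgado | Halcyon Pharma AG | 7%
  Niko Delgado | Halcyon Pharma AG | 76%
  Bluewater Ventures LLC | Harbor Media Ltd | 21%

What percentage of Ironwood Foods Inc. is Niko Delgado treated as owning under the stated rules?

6.078009%

By parent–child attribution (R3), Niko Delgado is treated as also owning Tobias Delgado's interest in Bluewater Ventures LLC, giving 45% + 18% = 63%.
By parent–child attribution (R3), Niko Delgado is treated as also owning Tobias Delgado's interest in Halcyon Pharma AG, giving 76% + 7% = 83%.
Chain via Bluewater Ventures LLC → Harbor Media Ltd → Summit Group plc (R2): 63% × 21% × 36% × 71% = 3.381588% of Ironwood Foods Inc.
Chain via Halcyon Pharma AG → Fairlane Capital LLC → Cobalt Trust (R2): 83% × 91% × 21% × 17% = 2.696421% of Ironwood Foods Inc.
Aggregating (R1): 3.381588% + 2.696421% = 6.078009%.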